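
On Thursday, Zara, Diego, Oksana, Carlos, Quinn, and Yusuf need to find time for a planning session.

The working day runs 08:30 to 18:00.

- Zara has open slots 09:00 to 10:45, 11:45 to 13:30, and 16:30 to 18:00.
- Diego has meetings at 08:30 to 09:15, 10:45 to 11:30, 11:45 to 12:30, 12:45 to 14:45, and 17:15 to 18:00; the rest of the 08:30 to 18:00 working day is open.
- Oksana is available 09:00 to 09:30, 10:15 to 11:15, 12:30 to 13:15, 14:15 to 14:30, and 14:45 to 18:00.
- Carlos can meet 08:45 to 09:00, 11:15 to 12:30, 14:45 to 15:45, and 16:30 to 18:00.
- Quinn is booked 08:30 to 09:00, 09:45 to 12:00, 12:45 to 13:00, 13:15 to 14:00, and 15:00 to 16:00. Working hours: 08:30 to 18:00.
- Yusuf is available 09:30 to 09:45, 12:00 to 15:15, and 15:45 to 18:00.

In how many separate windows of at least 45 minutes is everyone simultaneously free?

Diego free within 08:30–18:00: 09:15–10:45, 11:30–11:45, 12:30–12:45, 14:45–17:15.
Quinn free within 08:30–18:00: 09:00–09:45, 12:00–12:45, 13:00–13:15, 14:00–15:00, 16:00–18:00.
Zara ∩ Diego: 09:15–10:45, 12:30–12:45, 16:30–17:15.
Zara ∩ Diego ∩ Oksana: 09:15–09:30, 10:15–10:45, 12:30–12:45, 16:30–17:15.
Zara ∩ Diego ∩ Oksana ∩ Carlos: 16:30–17:15.
Zara ∩ Diego ∩ Oksana ∩ Carlos ∩ Quinn: 16:30–17:15.
Zara ∩ Diego ∩ Oksana ∩ Carlos ∩ Quinn ∩ Yusuf: 16:30–17:15.
Windows ≥ 45 min: 16:30–17:15.
That's 1 window.

1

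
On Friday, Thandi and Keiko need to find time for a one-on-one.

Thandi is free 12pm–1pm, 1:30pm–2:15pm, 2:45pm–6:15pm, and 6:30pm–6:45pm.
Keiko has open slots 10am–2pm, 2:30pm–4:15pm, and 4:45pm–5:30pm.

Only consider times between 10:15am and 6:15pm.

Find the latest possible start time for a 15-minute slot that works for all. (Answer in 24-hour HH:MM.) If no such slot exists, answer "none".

17:15

Thandi ∩ Keiko: 12:00–13:00, 13:30–14:00, 14:45–16:15, 16:45–17:30.
Restricted to 10:15–18:15: 12:00–13:00, 13:30–14:00, 14:45–16:15, 16:45–17:30.
Windows ≥ 15 min: 12:00–13:00, 13:30–14:00, 14:45–16:15, 16:45–17:30.
Latest start in the last window 16:45–17:30 is 17:30 − 15 min = 17:15.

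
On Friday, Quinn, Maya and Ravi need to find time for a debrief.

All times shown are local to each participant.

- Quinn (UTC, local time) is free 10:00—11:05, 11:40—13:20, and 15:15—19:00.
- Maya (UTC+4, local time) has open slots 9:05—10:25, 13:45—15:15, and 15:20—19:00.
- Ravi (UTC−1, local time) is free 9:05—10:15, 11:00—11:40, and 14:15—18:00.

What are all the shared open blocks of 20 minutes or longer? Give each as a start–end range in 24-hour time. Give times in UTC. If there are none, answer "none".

10:05–11:05, 12:00–12:40

Quinn → UTC: 10:00–11:05, 11:40–13:20, 15:15–19:00.
Maya → UTC: 05:05–06:25, 09:45–11:15, 11:20–15:00.
Ravi → UTC: 10:05–11:15, 12:00–12:40, 15:15–19:00.
Quinn ∩ Maya: 10:00–11:05, 11:40–13:20.
Quinn ∩ Maya ∩ Ravi: 10:05–11:05, 12:00–12:40.
Windows ≥ 20 min: 10:05–11:05, 12:00–12:40.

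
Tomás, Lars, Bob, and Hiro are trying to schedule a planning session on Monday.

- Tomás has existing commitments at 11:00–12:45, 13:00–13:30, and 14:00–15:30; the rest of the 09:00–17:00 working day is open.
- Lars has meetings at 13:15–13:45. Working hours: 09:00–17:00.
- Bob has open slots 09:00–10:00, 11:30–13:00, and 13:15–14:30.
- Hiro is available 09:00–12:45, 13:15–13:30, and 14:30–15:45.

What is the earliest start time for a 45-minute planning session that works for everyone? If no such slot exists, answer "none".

Tomás free within 09:00–17:00: 09:00–11:00, 12:45–13:00, 13:30–14:00, 15:30–17:00.
Lars free within 09:00–17:00: 09:00–13:15, 13:45–17:00.
Tomás ∩ Lars: 09:00–11:00, 12:45–13:00, 13:45–14:00, 15:30–17:00.
Tomás ∩ Lars ∩ Bob: 09:00–10:00, 12:45–13:00, 13:45–14:00.
Tomás ∩ Lars ∩ Bob ∩ Hiro: 09:00–10:00.
Windows ≥ 45 min: 09:00–10:00.
Earliest such window starts at 09:00.

09:00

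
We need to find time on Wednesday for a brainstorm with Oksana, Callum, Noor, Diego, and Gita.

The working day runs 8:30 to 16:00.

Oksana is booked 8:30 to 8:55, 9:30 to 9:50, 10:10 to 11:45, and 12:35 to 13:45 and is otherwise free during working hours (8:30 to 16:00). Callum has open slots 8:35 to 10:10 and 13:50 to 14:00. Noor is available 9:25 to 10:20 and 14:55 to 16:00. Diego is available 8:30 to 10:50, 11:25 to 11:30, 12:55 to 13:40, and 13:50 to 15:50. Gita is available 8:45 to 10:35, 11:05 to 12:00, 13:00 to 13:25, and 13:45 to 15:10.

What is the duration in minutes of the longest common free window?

20 minutes

Oksana free within 08:30–16:00: 08:55–09:30, 09:50–10:10, 11:45–12:35, 13:45–16:00.
Oksana ∩ Callum: 08:55–09:30, 09:50–10:10, 13:50–14:00.
Oksana ∩ Callum ∩ Noor: 09:25–09:30, 09:50–10:10.
Oksana ∩ Callum ∩ Noor ∩ Diego: 09:25–09:30, 09:50–10:10.
Oksana ∩ Callum ∩ Noor ∩ Diego ∩ Gita: 09:25–09:30, 09:50–10:10.
Common window lengths: 5, 20 min; longest is 20.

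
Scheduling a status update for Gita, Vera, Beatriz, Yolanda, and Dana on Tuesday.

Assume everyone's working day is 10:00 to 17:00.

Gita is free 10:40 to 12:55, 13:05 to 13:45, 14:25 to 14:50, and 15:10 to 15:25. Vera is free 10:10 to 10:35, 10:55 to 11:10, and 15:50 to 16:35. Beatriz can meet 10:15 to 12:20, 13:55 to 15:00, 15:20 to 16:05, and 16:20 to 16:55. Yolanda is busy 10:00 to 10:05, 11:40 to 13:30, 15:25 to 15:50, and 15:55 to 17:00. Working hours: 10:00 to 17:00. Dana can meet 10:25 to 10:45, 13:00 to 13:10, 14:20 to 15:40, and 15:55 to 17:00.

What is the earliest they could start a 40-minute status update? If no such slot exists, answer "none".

Yolanda free within 10:00–17:00: 10:05–11:40, 13:30–15:25, 15:50–15:55.
Gita ∩ Vera: 10:55–11:10.
Gita ∩ Vera ∩ Beatriz: 10:55–11:10.
Gita ∩ Vera ∩ Beatriz ∩ Yolanda: 10:55–11:10.
Gita ∩ Vera ∩ Beatriz ∩ Yolanda ∩ Dana: (none).
Windows ≥ 40 min: (none).

none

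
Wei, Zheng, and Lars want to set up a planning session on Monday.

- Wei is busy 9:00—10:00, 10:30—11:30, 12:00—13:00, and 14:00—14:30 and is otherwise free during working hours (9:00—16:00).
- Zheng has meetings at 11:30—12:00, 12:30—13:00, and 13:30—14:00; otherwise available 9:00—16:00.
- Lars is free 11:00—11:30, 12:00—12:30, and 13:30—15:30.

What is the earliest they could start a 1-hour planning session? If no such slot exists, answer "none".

14:30

Wei free within 09:00–16:00: 10:00–10:30, 11:30–12:00, 13:00–14:00, 14:30–16:00.
Zheng free within 09:00–16:00: 09:00–11:30, 12:00–12:30, 13:00–13:30, 14:00–16:00.
Wei ∩ Zheng: 10:00–10:30, 13:00–13:30, 14:30–16:00.
Wei ∩ Zheng ∩ Lars: 14:30–15:30.
Windows ≥ 60 min: 14:30–15:30.
Earliest such window starts at 14:30.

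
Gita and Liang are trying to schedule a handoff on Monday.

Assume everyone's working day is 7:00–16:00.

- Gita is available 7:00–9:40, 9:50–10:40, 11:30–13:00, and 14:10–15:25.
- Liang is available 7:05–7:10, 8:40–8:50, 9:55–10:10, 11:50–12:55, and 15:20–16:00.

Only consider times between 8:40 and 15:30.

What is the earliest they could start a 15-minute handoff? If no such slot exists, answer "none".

09:55

Gita ∩ Liang: 07:05–07:10, 08:40–08:50, 09:55–10:10, 11:50–12:55, 15:20–15:25.
Restricted to 08:40–15:30: 08:40–08:50, 09:55–10:10, 11:50–12:55, 15:20–15:25.
Windows ≥ 15 min: 09:55–10:10, 11:50–12:55.
Earliest such window starts at 09:55.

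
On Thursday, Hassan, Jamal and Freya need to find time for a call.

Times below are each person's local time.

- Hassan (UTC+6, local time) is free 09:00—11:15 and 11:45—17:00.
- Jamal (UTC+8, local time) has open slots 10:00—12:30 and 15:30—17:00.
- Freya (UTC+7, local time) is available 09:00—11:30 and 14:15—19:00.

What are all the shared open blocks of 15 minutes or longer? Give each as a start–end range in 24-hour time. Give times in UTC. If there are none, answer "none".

Hassan → UTC: 03:00–05:15, 05:45–11:00.
Jamal → UTC: 02:00–04:30, 07:30–09:00.
Freya → UTC: 02:00–04:30, 07:15–12:00.
Hassan ∩ Jamal: 03:00–04:30, 07:30–09:00.
Hassan ∩ Jamal ∩ Freya: 03:00–04:30, 07:30–09:00.
Windows ≥ 15 min: 03:00–04:30, 07:30–09:00.

03:00–04:30, 07:30–09:00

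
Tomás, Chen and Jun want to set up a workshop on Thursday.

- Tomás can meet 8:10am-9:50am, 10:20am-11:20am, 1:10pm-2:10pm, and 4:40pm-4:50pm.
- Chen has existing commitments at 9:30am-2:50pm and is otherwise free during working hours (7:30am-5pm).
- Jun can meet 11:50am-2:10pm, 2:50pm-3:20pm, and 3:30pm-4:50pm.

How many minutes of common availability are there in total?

Chen free within 07:30–17:00: 07:30–09:30, 14:50–17:00.
Tomás ∩ Chen: 08:10–09:30, 16:40–16:50.
Tomás ∩ Chen ∩ Jun: 16:40–16:50.
Total common minutes: 10.

10 minutes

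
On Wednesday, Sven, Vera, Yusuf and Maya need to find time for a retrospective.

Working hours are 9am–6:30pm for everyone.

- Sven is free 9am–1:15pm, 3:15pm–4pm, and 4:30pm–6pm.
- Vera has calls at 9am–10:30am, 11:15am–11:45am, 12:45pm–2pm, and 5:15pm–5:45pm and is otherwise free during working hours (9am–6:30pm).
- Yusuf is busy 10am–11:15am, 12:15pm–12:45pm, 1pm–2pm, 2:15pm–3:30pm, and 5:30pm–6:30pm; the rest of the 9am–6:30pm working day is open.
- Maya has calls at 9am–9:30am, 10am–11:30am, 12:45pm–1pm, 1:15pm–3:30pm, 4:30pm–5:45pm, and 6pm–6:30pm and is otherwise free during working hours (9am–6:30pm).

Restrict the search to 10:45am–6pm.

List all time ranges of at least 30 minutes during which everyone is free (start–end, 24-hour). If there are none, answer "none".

11:45–12:15, 15:30–16:00

Vera free within 09:00–18:30: 10:30–11:15, 11:45–12:45, 14:00–17:15, 17:45–18:30.
Yusuf free within 09:00–18:30: 09:00–10:00, 11:15–12:15, 12:45–13:00, 14:00–14:15, 15:30–17:30.
Maya free within 09:00–18:30: 09:30–10:00, 11:30–12:45, 13:00–13:15, 15:30–16:30, 17:45–18:00.
Sven ∩ Vera: 10:30–11:15, 11:45–12:45, 15:15–16:00, 16:30–17:15, 17:45–18:00.
Sven ∩ Vera ∩ Yusuf: 11:45–12:15, 15:30–16:00, 16:30–17:15.
Sven ∩ Vera ∩ Yusuf ∩ Maya: 11:45–12:15, 15:30–16:00.
Restricted to 10:45–18:00: 11:45–12:15, 15:30–16:00.
Windows ≥ 30 min: 11:45–12:15, 15:30–16:00.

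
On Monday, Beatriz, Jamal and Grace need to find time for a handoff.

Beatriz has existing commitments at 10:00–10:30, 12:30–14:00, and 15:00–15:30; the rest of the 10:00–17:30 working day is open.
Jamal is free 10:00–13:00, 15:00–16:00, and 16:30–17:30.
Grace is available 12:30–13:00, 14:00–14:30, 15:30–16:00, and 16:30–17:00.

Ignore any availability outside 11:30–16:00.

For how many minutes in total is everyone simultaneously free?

30 minutes

Beatriz free within 10:00–17:30: 10:30–12:30, 14:00–15:00, 15:30–17:30.
Beatriz ∩ Jamal: 10:30–12:30, 15:30–16:00, 16:30–17:30.
Beatriz ∩ Jamal ∩ Grace: 15:30–16:00, 16:30–17:00.
Restricted to 11:30–16:00: 15:30–16:00.
Total common minutes: 30.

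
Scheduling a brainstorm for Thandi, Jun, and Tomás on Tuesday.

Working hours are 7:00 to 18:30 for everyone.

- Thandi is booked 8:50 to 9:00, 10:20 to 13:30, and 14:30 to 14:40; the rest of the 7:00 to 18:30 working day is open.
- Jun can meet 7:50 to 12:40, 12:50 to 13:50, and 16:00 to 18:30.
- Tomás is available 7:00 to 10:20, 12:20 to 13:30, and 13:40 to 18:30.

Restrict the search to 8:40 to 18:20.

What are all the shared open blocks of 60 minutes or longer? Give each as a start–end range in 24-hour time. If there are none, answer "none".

Thandi free within 07:00–18:30: 07:00–08:50, 09:00–10:20, 13:30–14:30, 14:40–18:30.
Thandi ∩ Jun: 07:50–08:50, 09:00–10:20, 13:30–13:50, 16:00–18:30.
Thandi ∩ Jun ∩ Tomás: 07:50–08:50, 09:00–10:20, 13:40–13:50, 16:00–18:30.
Restricted to 08:40–18:20: 08:40–08:50, 09:00–10:20, 13:40–13:50, 16:00–18:20.
Windows ≥ 60 min: 09:00–10:20, 16:00–18:20.

09:00–10:20, 16:00–18:20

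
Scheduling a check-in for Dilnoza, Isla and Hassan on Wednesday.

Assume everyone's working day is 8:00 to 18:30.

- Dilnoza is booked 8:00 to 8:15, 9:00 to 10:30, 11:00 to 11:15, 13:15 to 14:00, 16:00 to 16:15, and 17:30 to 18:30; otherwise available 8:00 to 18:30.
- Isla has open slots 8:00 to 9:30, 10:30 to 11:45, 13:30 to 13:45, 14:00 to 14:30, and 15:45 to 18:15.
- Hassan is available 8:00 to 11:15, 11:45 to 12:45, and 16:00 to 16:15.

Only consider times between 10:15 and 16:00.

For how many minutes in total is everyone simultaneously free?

Dilnoza free within 08:00–18:30: 08:15–09:00, 10:30–11:00, 11:15–13:15, 14:00–16:00, 16:15–17:30.
Dilnoza ∩ Isla: 08:15–09:00, 10:30–11:00, 11:15–11:45, 14:00–14:30, 15:45–16:00, 16:15–17:30.
Dilnoza ∩ Isla ∩ Hassan: 08:15–09:00, 10:30–11:00.
Restricted to 10:15–16:00: 10:30–11:00.
Total common minutes: 30.

30 minutes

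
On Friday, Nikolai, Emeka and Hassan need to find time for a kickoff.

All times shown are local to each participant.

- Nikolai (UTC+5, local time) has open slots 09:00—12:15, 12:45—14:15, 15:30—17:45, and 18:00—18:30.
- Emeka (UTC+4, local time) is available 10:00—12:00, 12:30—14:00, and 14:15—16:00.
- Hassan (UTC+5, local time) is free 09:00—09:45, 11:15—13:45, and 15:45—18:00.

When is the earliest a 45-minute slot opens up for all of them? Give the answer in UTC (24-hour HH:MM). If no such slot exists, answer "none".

Nikolai → UTC: 04:00–07:15, 07:45–09:15, 10:30–12:45, 13:00–13:30.
Emeka → UTC: 06:00–08:00, 08:30–10:00, 10:15–12:00.
Hassan → UTC: 04:00–04:45, 06:15–08:45, 10:45–13:00.
Nikolai ∩ Emeka: 06:00–07:15, 07:45–08:00, 08:30–09:15, 10:30–12:00.
Nikolai ∩ Emeka ∩ Hassan: 06:15–07:15, 07:45–08:00, 08:30–08:45, 10:45–12:00.
Windows ≥ 45 min: 06:15–07:15, 10:45–12:00.
Earliest such window starts at 06:15.

06:15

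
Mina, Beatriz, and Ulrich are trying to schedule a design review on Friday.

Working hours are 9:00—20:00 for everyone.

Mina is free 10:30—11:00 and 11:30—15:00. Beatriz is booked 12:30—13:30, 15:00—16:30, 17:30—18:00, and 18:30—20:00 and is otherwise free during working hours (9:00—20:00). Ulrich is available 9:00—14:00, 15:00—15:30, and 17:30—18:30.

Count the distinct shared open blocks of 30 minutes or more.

Beatriz free within 09:00–20:00: 09:00–12:30, 13:30–15:00, 16:30–17:30, 18:00–18:30.
Mina ∩ Beatriz: 10:30–11:00, 11:30–12:30, 13:30–15:00.
Mina ∩ Beatriz ∩ Ulrich: 10:30–11:00, 11:30–12:30, 13:30–14:00.
Windows ≥ 30 min: 10:30–11:00, 11:30–12:30, 13:30–14:00.
That's 3 windows.

3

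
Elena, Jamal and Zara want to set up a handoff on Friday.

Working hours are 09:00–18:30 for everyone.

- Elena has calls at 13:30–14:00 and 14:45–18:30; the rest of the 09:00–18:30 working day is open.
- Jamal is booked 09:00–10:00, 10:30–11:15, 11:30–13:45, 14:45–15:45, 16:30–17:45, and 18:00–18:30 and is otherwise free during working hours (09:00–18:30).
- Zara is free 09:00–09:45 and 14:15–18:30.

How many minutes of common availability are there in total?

Elena free within 09:00–18:30: 09:00–13:30, 14:00–14:45.
Jamal free within 09:00–18:30: 10:00–10:30, 11:15–11:30, 13:45–14:45, 15:45–16:30, 17:45–18:00.
Elena ∩ Jamal: 10:00–10:30, 11:15–11:30, 14:00–14:45.
Elena ∩ Jamal ∩ Zara: 14:15–14:45.
Total common minutes: 30.

30 minutes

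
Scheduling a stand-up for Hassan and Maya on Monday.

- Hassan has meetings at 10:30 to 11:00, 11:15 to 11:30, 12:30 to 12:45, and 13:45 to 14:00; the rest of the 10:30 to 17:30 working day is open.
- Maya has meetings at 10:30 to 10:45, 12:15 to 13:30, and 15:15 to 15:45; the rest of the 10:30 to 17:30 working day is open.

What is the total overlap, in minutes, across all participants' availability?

255 minutes

Hassan free within 10:30–17:30: 11:00–11:15, 11:30–12:30, 12:45–13:45, 14:00–17:30.
Maya free within 10:30–17:30: 10:45–12:15, 13:30–15:15, 15:45–17:30.
Hassan ∩ Maya: 11:00–11:15, 11:30–12:15, 13:30–13:45, 14:00–15:15, 15:45–17:30.
Total common minutes: 15 + 45 + 15 + 75 + 105 = 255.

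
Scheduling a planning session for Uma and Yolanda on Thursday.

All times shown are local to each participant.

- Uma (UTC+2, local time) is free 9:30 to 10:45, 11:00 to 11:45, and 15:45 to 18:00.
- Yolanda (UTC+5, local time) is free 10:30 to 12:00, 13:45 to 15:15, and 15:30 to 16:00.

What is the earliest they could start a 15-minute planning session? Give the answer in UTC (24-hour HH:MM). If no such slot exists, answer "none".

09:00

Uma → UTC: 07:30–08:45, 09:00–09:45, 13:45–16:00.
Yolanda → UTC: 05:30–07:00, 08:45–10:15, 10:30–11:00.
Uma ∩ Yolanda: 09:00–09:45.
Windows ≥ 15 min: 09:00–09:45.
Earliest such window starts at 09:00.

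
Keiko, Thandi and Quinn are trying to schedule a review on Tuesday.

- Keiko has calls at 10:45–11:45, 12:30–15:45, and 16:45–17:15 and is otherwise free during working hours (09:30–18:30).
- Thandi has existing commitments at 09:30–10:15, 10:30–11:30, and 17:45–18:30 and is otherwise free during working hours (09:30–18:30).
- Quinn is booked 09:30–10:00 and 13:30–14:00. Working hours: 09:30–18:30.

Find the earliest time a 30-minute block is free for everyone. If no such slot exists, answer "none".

11:45

Keiko free within 09:30–18:30: 09:30–10:45, 11:45–12:30, 15:45–16:45, 17:15–18:30.
Thandi free within 09:30–18:30: 10:15–10:30, 11:30–17:45.
Quinn free within 09:30–18:30: 10:00–13:30, 14:00–18:30.
Keiko ∩ Thandi: 10:15–10:30, 11:45–12:30, 15:45–16:45, 17:15–17:45.
Keiko ∩ Thandi ∩ Quinn: 10:15–10:30, 11:45–12:30, 15:45–16:45, 17:15–17:45.
Windows ≥ 30 min: 11:45–12:30, 15:45–16:45, 17:15–17:45.
Earliest such window starts at 11:45.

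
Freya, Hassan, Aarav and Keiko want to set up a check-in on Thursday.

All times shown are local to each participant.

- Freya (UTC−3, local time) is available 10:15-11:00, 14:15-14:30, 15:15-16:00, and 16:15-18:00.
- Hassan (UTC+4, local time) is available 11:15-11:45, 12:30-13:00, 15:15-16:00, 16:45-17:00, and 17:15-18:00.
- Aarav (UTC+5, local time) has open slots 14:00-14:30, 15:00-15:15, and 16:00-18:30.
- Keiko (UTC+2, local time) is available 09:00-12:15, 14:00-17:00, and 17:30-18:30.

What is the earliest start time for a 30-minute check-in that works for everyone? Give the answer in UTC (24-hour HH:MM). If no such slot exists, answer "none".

none

Freya → UTC: 13:15–14:00, 17:15–17:30, 18:15–19:00, 19:15–21:00.
Hassan → UTC: 07:15–07:45, 08:30–09:00, 11:15–12:00, 12:45–13:00, 13:15–14:00.
Aarav → UTC: 09:00–09:30, 10:00–10:15, 11:00–13:30.
Keiko → UTC: 07:00–10:15, 12:00–15:00, 15:30–16:30.
Freya ∩ Hassan: 13:15–14:00.
Freya ∩ Hassan ∩ Aarav: 13:15–13:30.
Freya ∩ Hassan ∩ Aarav ∩ Keiko: 13:15–13:30.
Windows ≥ 30 min: (none).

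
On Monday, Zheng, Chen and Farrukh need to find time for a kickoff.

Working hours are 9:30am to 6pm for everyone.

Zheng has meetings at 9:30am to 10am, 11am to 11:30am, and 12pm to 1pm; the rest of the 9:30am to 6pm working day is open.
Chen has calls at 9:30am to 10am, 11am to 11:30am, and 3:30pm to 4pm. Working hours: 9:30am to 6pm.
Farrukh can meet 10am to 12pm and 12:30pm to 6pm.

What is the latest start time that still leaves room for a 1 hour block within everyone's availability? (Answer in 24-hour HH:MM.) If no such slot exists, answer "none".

Zheng free within 09:30–18:00: 10:00–11:00, 11:30–12:00, 13:00–18:00.
Chen free within 09:30–18:00: 10:00–11:00, 11:30–15:30, 16:00–18:00.
Zheng ∩ Chen: 10:00–11:00, 11:30–12:00, 13:00–15:30, 16:00–18:00.
Zheng ∩ Chen ∩ Farrukh: 10:00–11:00, 11:30–12:00, 13:00–15:30, 16:00–18:00.
Windows ≥ 60 min: 10:00–11:00, 13:00–15:30, 16:00–18:00.
Latest start in the last window 16:00–18:00 is 18:00 − 60 min = 17:00.

17:00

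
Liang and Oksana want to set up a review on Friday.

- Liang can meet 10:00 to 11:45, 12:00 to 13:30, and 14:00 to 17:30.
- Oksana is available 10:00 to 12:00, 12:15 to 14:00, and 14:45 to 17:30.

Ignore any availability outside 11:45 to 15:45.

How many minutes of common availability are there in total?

Liang ∩ Oksana: 10:00–11:45, 12:15–13:30, 14:45–17:30.
Restricted to 11:45–15:45: 12:15–13:30, 14:45–15:45.
Total common minutes: 75 + 60 = 135.

135 minutes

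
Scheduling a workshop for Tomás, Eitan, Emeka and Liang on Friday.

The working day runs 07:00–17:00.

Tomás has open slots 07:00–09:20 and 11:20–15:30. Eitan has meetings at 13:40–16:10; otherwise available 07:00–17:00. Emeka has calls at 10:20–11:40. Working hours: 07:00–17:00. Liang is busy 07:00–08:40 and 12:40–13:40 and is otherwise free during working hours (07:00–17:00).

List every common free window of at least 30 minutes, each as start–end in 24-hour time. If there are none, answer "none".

08:40–09:20, 11:40–12:40

Eitan free within 07:00–17:00: 07:00–13:40, 16:10–17:00.
Emeka free within 07:00–17:00: 07:00–10:20, 11:40–17:00.
Liang free within 07:00–17:00: 08:40–12:40, 13:40–17:00.
Tomás ∩ Eitan: 07:00–09:20, 11:20–13:40.
Tomás ∩ Eitan ∩ Emeka: 07:00–09:20, 11:40–13:40.
Tomás ∩ Eitan ∩ Emeka ∩ Liang: 08:40–09:20, 11:40–12:40.
Windows ≥ 30 min: 08:40–09:20, 11:40–12:40.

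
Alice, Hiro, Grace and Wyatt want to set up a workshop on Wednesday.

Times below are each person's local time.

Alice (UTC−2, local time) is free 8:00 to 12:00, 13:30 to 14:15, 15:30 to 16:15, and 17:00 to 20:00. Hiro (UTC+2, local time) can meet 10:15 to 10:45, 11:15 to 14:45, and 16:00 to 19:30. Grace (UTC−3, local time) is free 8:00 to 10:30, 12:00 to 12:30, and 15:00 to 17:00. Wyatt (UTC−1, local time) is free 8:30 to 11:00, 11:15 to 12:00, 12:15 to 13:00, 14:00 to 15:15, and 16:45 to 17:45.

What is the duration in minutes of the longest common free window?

60 minutes

Alice → UTC: 10:00–14:00, 15:30–16:15, 17:30–18:15, 19:00–22:00.
Hiro → UTC: 08:15–08:45, 09:15–12:45, 14:00–17:30.
Grace → UTC: 11:00–13:30, 15:00–15:30, 18:00–20:00.
Wyatt → UTC: 09:30–12:00, 12:15–13:00, 13:15–14:00, 15:00–16:15, 17:45–18:45.
Alice ∩ Hiro: 10:00–12:45, 15:30–16:15.
Alice ∩ Hiro ∩ Grace: 11:00–12:45.
Alice ∩ Hiro ∩ Grace ∩ Wyatt: 11:00–12:00, 12:15–12:45.
Common window lengths: 60, 30 min; longest is 60.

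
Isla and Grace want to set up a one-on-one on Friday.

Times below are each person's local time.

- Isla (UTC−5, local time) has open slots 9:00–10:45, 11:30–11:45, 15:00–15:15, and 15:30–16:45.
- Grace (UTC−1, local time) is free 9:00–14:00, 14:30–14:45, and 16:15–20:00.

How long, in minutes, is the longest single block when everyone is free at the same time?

60 minutes

Isla → UTC: 14:00–15:45, 16:30–16:45, 20:00–20:15, 20:30–21:45.
Grace → UTC: 10:00–15:00, 15:30–15:45, 17:15–21:00.
Isla ∩ Grace: 14:00–15:00, 15:30–15:45, 20:00–20:15, 20:30–21:00.
Common window lengths: 60, 15, 15, 30 min; longest is 60.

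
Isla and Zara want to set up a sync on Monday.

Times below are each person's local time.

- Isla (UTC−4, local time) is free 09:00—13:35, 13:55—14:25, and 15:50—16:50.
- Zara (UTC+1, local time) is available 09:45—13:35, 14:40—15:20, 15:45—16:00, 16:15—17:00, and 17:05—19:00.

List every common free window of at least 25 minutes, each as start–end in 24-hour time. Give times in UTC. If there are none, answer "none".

Isla → UTC: 13:00–17:35, 17:55–18:25, 19:50–20:50.
Zara → UTC: 08:45–12:35, 13:40–14:20, 14:45–15:00, 15:15–16:00, 16:05–18:00.
Isla ∩ Zara: 13:40–14:20, 14:45–15:00, 15:15–16:00, 16:05–17:35, 17:55–18:00.
Windows ≥ 25 min: 13:40–14:20, 15:15–16:00, 16:05–17:35.

13:40–14:20, 15:15–16:00, 16:05–17:35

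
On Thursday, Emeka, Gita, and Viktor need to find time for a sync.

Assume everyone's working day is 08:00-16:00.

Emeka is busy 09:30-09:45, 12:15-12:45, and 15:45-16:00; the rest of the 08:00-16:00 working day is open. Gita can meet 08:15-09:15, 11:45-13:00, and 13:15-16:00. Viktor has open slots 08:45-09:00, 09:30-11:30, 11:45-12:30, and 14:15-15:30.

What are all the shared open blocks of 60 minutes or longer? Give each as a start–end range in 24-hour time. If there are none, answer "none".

Emeka free within 08:00–16:00: 08:00–09:30, 09:45–12:15, 12:45–15:45.
Emeka ∩ Gita: 08:15–09:15, 11:45–12:15, 12:45–13:00, 13:15–15:45.
Emeka ∩ Gita ∩ Viktor: 08:45–09:00, 11:45–12:15, 14:15–15:30.
Windows ≥ 60 min: 14:15–15:30.

14:15–15:30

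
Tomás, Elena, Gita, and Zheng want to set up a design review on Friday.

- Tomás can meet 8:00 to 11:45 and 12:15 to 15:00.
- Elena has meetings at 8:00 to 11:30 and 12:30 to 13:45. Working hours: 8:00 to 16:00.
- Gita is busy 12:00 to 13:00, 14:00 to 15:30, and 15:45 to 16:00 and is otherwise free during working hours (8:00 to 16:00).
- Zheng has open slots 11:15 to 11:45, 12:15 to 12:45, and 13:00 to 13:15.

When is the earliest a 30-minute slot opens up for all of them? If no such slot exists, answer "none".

Elena free within 08:00–16:00: 11:30–12:30, 13:45–16:00.
Gita free within 08:00–16:00: 08:00–12:00, 13:00–14:00, 15:30–15:45.
Tomás ∩ Elena: 11:30–11:45, 12:15–12:30, 13:45–15:00.
Tomás ∩ Elena ∩ Gita: 11:30–11:45, 13:45–14:00.
Tomás ∩ Elena ∩ Gita ∩ Zheng: 11:30–11:45.
Windows ≥ 30 min: (none).

none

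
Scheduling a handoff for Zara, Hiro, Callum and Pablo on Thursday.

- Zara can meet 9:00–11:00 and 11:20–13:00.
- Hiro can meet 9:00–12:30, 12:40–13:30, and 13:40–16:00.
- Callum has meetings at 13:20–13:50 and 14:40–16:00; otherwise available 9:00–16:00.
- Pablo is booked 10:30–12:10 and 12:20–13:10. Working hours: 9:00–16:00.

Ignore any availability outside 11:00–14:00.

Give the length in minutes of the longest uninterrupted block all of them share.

Callum free within 09:00–16:00: 09:00–13:20, 13:50–14:40.
Pablo free within 09:00–16:00: 09:00–10:30, 12:10–12:20, 13:10–16:00.
Zara ∩ Hiro: 09:00–11:00, 11:20–12:30, 12:40–13:00.
Zara ∩ Hiro ∩ Callum: 09:00–11:00, 11:20–12:30, 12:40–13:00.
Zara ∩ Hiro ∩ Callum ∩ Pablo: 09:00–10:30, 12:10–12:20.
Restricted to 11:00–14:00: 12:10–12:20.
Single common window of 10 minutes.

10 minutes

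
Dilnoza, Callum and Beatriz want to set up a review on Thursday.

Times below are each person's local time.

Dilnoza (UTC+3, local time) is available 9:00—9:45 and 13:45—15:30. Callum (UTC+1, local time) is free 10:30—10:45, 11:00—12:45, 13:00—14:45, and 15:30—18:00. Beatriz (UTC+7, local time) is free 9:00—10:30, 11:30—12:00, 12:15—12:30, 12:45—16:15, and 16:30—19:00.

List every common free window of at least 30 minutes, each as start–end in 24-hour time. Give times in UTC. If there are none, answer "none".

10:45–11:45

Dilnoza → UTC: 06:00–06:45, 10:45–12:30.
Callum → UTC: 09:30–09:45, 10:00–11:45, 12:00–13:45, 14:30–17:00.
Beatriz → UTC: 02:00–03:30, 04:30–05:00, 05:15–05:30, 05:45–09:15, 09:30–12:00.
Dilnoza ∩ Callum: 10:45–11:45, 12:00–12:30.
Dilnoza ∩ Callum ∩ Beatriz: 10:45–11:45.
Windows ≥ 30 min: 10:45–11:45.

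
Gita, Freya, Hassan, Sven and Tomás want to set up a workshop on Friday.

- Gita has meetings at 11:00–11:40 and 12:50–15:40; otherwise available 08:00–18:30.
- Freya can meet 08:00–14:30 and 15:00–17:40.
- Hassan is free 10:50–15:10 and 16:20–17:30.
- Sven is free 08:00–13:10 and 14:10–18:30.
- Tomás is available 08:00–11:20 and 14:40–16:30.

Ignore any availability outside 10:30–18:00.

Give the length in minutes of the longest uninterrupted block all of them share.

10 minutes

Gita free within 08:00–18:30: 08:00–11:00, 11:40–12:50, 15:40–18:30.
Gita ∩ Freya: 08:00–11:00, 11:40–12:50, 15:40–17:40.
Gita ∩ Freya ∩ Hassan: 10:50–11:00, 11:40–12:50, 16:20–17:30.
Gita ∩ Freya ∩ Hassan ∩ Sven: 10:50–11:00, 11:40–12:50, 16:20–17:30.
Gita ∩ Freya ∩ Hassan ∩ Sven ∩ Tomás: 10:50–11:00, 16:20–16:30.
Restricted to 10:30–18:00: 10:50–11:00, 16:20–16:30.
Common window lengths: 10, 10 min; longest is 10.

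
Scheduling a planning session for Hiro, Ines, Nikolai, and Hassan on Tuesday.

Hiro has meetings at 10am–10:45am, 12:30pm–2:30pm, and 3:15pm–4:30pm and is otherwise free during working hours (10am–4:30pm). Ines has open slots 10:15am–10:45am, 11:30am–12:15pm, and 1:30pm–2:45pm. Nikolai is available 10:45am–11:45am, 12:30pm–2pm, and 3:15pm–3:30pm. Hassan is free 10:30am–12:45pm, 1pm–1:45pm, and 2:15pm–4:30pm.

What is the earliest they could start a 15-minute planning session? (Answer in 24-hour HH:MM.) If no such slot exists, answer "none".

11:30

Hiro free within 10:00–16:30: 10:45–12:30, 14:30–15:15.
Hiro ∩ Ines: 11:30–12:15, 14:30–14:45.
Hiro ∩ Ines ∩ Nikolai: 11:30–11:45.
Hiro ∩ Ines ∩ Nikolai ∩ Hassan: 11:30–11:45.
Windows ≥ 15 min: 11:30–11:45.
Earliest such window starts at 11:30.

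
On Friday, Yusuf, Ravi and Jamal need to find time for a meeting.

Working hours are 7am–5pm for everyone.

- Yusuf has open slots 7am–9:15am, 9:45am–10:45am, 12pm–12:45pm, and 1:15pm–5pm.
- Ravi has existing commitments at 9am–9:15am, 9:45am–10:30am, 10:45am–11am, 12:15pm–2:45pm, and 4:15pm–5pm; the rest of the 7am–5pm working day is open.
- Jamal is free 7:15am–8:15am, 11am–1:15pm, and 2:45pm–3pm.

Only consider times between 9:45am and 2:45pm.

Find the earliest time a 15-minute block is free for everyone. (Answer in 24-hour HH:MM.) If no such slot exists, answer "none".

12:00

Ravi free within 07:00–17:00: 07:00–09:00, 09:15–09:45, 10:30–10:45, 11:00–12:15, 14:45–16:15.
Yusuf ∩ Ravi: 07:00–09:00, 10:30–10:45, 12:00–12:15, 14:45–16:15.
Yusuf ∩ Ravi ∩ Jamal: 07:15–08:15, 12:00–12:15, 14:45–15:00.
Restricted to 09:45–14:45: 12:00–12:15.
Windows ≥ 15 min: 12:00–12:15.
Earliest such window starts at 12:00.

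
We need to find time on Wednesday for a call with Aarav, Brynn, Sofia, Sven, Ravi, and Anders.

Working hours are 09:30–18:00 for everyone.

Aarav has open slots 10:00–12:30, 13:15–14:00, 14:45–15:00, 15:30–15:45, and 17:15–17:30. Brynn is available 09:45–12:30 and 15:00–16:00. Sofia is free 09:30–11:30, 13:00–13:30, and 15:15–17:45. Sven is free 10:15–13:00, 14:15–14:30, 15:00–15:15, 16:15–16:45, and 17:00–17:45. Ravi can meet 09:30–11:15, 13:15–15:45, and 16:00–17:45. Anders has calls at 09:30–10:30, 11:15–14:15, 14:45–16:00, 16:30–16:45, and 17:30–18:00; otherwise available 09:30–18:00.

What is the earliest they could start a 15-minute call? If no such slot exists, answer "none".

10:30

Anders free within 09:30–18:00: 10:30–11:15, 14:15–14:45, 16:00–16:30, 16:45–17:30.
Aarav ∩ Brynn: 10:00–12:30, 15:30–15:45.
Aarav ∩ Brynn ∩ Sofia: 10:00–11:30, 15:30–15:45.
Aarav ∩ Brynn ∩ Sofia ∩ Sven: 10:15–11:30.
Aarav ∩ Brynn ∩ Sofia ∩ Sven ∩ Ravi: 10:15–11:15.
Aarav ∩ Brynn ∩ Sofia ∩ Sven ∩ Ravi ∩ Anders: 10:30–11:15.
Windows ≥ 15 min: 10:30–11:15.
Earliest such window starts at 10:30.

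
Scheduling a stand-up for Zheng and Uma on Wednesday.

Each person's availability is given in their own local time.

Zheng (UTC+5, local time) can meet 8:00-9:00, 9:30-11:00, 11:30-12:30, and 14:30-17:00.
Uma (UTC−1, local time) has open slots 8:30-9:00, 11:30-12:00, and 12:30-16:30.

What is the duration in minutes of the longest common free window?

Zheng → UTC: 03:00–04:00, 04:30–06:00, 06:30–07:30, 09:30–12:00.
Uma → UTC: 09:30–10:00, 12:30–13:00, 13:30–17:30.
Zheng ∩ Uma: 09:30–10:00.
Single common window of 30 minutes.

30 minutes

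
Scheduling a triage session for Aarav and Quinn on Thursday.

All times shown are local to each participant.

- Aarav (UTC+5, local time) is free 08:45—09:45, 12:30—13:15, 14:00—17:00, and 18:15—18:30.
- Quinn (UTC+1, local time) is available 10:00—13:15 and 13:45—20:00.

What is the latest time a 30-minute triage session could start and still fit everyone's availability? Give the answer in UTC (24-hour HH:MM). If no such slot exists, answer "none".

Aarav → UTC: 03:45–04:45, 07:30–08:15, 09:00–12:00, 13:15–13:30.
Quinn → UTC: 09:00–12:15, 12:45–19:00.
Aarav ∩ Quinn: 09:00–12:00, 13:15–13:30.
Windows ≥ 30 min: 09:00–12:00.
Latest start in the last window 09:00–12:00 is 12:00 − 30 min = 11:30.

11:30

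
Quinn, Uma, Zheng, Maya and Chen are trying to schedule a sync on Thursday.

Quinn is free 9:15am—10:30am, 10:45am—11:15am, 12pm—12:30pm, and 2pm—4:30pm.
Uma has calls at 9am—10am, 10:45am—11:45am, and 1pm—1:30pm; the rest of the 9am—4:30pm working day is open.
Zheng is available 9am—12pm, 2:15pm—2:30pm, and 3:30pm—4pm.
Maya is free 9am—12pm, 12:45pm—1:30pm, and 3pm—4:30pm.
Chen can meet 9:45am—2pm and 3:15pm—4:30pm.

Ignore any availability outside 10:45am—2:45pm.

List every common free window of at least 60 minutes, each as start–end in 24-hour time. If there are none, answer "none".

none

Uma free within 09:00–16:30: 10:00–10:45, 11:45–13:00, 13:30–16:30.
Quinn ∩ Uma: 10:00–10:30, 12:00–12:30, 14:00–16:30.
Quinn ∩ Uma ∩ Zheng: 10:00–10:30, 14:15–14:30, 15:30–16:00.
Quinn ∩ Uma ∩ Zheng ∩ Maya: 10:00–10:30, 15:30–16:00.
Quinn ∩ Uma ∩ Zheng ∩ Maya ∩ Chen: 10:00–10:30, 15:30–16:00.
Restricted to 10:45–14:45: (none).
Windows ≥ 60 min: (none).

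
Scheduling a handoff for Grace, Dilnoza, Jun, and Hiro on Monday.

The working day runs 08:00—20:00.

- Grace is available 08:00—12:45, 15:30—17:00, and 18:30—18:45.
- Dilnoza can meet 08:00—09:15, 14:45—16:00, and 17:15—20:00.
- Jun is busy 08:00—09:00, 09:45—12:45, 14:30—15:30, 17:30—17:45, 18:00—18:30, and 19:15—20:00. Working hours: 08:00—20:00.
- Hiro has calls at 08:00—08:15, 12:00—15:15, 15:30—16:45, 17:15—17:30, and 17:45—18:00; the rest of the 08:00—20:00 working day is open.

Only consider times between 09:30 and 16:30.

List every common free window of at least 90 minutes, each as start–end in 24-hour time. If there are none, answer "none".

none

Jun free within 08:00–20:00: 09:00–09:45, 12:45–14:30, 15:30–17:30, 17:45–18:00, 18:30–19:15.
Hiro free within 08:00–20:00: 08:15–12:00, 15:15–15:30, 16:45–17:15, 17:30–17:45, 18:00–20:00.
Grace ∩ Dilnoza: 08:00–09:15, 15:30–16:00, 18:30–18:45.
Grace ∩ Dilnoza ∩ Jun: 09:00–09:15, 15:30–16:00, 18:30–18:45.
Grace ∩ Dilnoza ∩ Jun ∩ Hiro: 09:00–09:15, 18:30–18:45.
Restricted to 09:30–16:30: (none).
Windows ≥ 90 min: (none).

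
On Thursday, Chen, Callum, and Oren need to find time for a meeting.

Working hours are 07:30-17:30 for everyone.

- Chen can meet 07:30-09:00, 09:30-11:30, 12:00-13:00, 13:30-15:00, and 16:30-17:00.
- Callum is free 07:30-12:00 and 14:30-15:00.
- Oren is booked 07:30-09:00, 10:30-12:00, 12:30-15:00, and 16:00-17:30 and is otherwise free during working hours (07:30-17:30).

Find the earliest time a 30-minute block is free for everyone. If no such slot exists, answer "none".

09:30

Oren free within 07:30–17:30: 09:00–10:30, 12:00–12:30, 15:00–16:00.
Chen ∩ Callum: 07:30–09:00, 09:30–11:30, 14:30–15:00.
Chen ∩ Callum ∩ Oren: 09:30–10:30.
Windows ≥ 30 min: 09:30–10:30.
Earliest such window starts at 09:30.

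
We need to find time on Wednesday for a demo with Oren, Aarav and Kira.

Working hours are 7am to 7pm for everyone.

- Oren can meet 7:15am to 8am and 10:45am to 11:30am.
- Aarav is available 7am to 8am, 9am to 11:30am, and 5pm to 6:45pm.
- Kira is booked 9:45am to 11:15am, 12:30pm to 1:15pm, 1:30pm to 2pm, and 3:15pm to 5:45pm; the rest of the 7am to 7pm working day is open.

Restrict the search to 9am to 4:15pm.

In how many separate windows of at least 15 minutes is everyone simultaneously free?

Kira free within 07:00–19:00: 07:00–09:45, 11:15–12:30, 13:15–13:30, 14:00–15:15, 17:45–19:00.
Oren ∩ Aarav: 07:15–08:00, 10:45–11:30.
Oren ∩ Aarav ∩ Kira: 07:15–08:00, 11:15–11:30.
Restricted to 09:00–16:15: 11:15–11:30.
Windows ≥ 15 min: 11:15–11:30.
That's 1 window.

1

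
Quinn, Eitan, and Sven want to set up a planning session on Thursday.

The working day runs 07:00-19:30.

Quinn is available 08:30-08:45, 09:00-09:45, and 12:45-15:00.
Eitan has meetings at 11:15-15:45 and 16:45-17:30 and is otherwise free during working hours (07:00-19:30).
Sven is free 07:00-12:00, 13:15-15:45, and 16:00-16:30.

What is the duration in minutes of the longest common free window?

45 minutes

Eitan free within 07:00–19:30: 07:00–11:15, 15:45–16:45, 17:30–19:30.
Quinn ∩ Eitan: 08:30–08:45, 09:00–09:45.
Quinn ∩ Eitan ∩ Sven: 08:30–08:45, 09:00–09:45.
Common window lengths: 15, 45 min; longest is 45.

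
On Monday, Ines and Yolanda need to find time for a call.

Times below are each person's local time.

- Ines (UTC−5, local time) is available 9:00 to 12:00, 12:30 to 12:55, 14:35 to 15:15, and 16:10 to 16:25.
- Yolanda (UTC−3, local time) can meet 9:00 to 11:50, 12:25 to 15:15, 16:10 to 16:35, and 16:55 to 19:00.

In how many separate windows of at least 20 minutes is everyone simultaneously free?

4

Ines → UTC: 14:00–17:00, 17:30–17:55, 19:35–20:15, 21:10–21:25.
Yolanda → UTC: 12:00–14:50, 15:25–18:15, 19:10–19:35, 19:55–22:00.
Ines ∩ Yolanda: 14:00–14:50, 15:25–17:00, 17:30–17:55, 19:55–20:15, 21:10–21:25.
Windows ≥ 20 min: 14:00–14:50, 15:25–17:00, 17:30–17:55, 19:55–20:15.
That's 4 windows.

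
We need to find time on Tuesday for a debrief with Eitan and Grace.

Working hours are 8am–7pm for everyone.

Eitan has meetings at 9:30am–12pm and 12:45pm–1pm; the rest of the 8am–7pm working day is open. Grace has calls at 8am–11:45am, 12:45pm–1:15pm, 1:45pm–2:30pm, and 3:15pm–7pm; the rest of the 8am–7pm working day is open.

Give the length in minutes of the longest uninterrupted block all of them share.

Eitan free within 08:00–19:00: 08:00–09:30, 12:00–12:45, 13:00–19:00.
Grace free within 08:00–19:00: 11:45–12:45, 13:15–13:45, 14:30–15:15.
Eitan ∩ Grace: 12:00–12:45, 13:15–13:45, 14:30–15:15.
Common window lengths: 45, 30, 45 min; longest is 45.

45 minutes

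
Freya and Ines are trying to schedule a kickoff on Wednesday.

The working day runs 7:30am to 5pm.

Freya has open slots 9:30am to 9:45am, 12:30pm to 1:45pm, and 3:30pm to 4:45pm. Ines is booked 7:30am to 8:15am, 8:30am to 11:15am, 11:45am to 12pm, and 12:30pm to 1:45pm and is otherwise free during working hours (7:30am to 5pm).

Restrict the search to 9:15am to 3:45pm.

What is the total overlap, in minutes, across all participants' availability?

Ines free within 07:30–17:00: 08:15–08:30, 11:15–11:45, 12:00–12:30, 13:45–17:00.
Freya ∩ Ines: 15:30–16:45.
Restricted to 09:15–15:45: 15:30–15:45.
Total common minutes: 15.

15 minutes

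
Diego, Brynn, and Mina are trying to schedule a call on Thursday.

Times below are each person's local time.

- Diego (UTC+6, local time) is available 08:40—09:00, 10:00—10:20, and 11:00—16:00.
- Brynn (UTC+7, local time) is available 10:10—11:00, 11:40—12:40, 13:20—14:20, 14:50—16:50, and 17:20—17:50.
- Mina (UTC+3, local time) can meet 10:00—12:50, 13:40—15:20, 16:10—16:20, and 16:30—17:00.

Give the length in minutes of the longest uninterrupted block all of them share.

Diego → UTC: 02:40–03:00, 04:00–04:20, 05:00–10:00.
Brynn → UTC: 03:10–04:00, 04:40–05:40, 06:20–07:20, 07:50–09:50, 10:20–10:50.
Mina → UTC: 07:00–09:50, 10:40–12:20, 13:10–13:20, 13:30–14:00.
Diego ∩ Brynn: 05:00–05:40, 06:20–07:20, 07:50–09:50.
Diego ∩ Brynn ∩ Mina: 07:00–07:20, 07:50–09:50.
Common window lengths: 20, 120 min; longest is 120.

120 minutes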